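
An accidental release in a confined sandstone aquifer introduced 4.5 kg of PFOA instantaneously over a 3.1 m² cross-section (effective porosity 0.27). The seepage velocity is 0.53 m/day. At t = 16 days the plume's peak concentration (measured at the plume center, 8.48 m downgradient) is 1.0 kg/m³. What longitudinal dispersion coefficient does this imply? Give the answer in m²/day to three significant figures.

At the plume center C_max = M/(n_e·A·√(4πDt)), so D = M²/(4πt·(n_e·A·C_max)²).
n_e·A·C_max = 0.27 × 3.1 × 1.0 = 0.8370 kg/m.
D = 4.5²/(4π × 16 × 0.8370²) = 0.144 m²/day.

0.144 m²/day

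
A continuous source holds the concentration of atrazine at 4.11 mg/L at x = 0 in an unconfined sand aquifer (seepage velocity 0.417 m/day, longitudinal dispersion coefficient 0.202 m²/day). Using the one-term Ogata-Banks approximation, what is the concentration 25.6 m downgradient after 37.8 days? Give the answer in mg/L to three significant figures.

0.0243 mg/L

For a continuous step input, C/C₀ ≈ ½·erfc((x−vt)/(2√(Dt))).
vt = 0.417 × 37.8 = 15.7626 m and 2√(Dt) = 2√(0.202 × 37.8) = 5.527 m.
Argument (x−vt)/(2√(Dt)) = (25.6 − 15.7626)/5.527 = 1.780; ½·erfc(1.780) = 0.005913.
C = 4.11 × 0.005913 = 0.0243 mg/L.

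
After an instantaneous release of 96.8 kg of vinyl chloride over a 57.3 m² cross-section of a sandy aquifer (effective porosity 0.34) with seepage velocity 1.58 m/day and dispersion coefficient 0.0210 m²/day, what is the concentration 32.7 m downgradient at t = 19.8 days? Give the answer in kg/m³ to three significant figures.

0.651 kg/m³

For an instantaneous plane source, C(x,t) = M/(n_e·A·√(4πDt)) · exp(−(x−vt)²/(4Dt)), with n_e·A the pore (flow) area.
Plume center vt = 1.58 × 19.8 = 31.284 m, so the well at 32.7 m is 1.416 m downgradient of the peak.
√(4πDt) = 2.286 m, giving peak height M/(n_e·A·√(4πDt)) = 96.8/(0.34 × 57.3 × 2.286) = 2.174 kg/m³.
(x−vt)²/(4Dt) = (1.416)²/(4 × 0.0210 × 19.8) = 1.206; exp(−1.206) = 0.2994.
C = 2.174 × 0.2994 = 0.651 kg/m³.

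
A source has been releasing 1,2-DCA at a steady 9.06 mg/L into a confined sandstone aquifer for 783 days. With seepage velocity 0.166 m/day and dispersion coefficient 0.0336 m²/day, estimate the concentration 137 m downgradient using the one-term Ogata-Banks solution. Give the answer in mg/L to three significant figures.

For a continuous step input, C/C₀ ≈ ½·erfc((x−vt)/(2√(Dt))).
vt = 0.166 × 783 = 129.978 m and 2√(Dt) = 2√(0.0336 × 783) = 10.26 m.
Argument (x−vt)/(2√(Dt)) = (137 − 129.978)/10.26 = 0.6844; ½·erfc(0.6844) = 0.1666.
C = 9.06 × 0.1666 = 1.51 mg/L.

1.51 mg/L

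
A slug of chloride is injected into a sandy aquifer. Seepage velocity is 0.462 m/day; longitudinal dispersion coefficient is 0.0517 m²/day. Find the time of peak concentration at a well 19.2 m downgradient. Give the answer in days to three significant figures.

41.3 days

For the 1D instantaneous-source solution, setting ∂C/∂t = 0 at fixed x gives v²t² + 2Dt − x² = 0, so t = (√(D² + v²x²) − D)/v².
√(D² + v²x²) = √(0.0517² + 0.462² × 19.2²) = 8.871; v² = 0.213444.
t = (8.871 − 0.0517)/0.213444 = 41.3 days (vs. the pure-advection estimate x/v = 41.6 d).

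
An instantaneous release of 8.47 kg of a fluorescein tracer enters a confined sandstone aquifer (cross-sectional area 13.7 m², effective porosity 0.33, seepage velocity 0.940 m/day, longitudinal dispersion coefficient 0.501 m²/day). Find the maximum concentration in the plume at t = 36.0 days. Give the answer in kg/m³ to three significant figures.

0.124 kg/m³

The peak of an instantaneous 1D plume sits at x = vt; there the Gaussian factor is 1 and C_max = M/(n_e·A·√(4πDt)), where n_e·A is the pore area the mass is dissolved in.
√(4πDt) = √(4π × 0.501 × 36.0) = 15.05 m, so C_max = 8.47/(0.33 × 13.7 × 15.05) = 0.124 kg/m³.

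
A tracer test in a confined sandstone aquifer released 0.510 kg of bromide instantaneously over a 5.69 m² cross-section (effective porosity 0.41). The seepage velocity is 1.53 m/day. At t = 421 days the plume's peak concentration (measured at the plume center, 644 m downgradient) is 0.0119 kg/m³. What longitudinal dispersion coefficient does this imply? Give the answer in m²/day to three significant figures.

At the plume center C_max = M/(n_e·A·√(4πDt)), so D = M²/(4πt·(n_e·A·C_max)²).
n_e·A·C_max = 0.41 × 5.69 × 0.0119 = 0.02776 kg/m.
D = 0.510²/(4π × 421 × 0.02776²) = 0.0638 m²/day.

0.0638 m²/day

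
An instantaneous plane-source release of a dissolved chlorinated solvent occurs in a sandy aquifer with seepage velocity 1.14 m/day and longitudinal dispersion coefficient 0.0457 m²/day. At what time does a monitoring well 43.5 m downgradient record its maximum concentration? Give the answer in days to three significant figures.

For the 1D instantaneous-source solution, setting ∂C/∂t = 0 at fixed x gives v²t² + 2Dt − x² = 0, so t = (√(D² + v²x²) − D)/v².
√(D² + v²x²) = √(0.0457² + 1.14² × 43.5²) = 49.59; v² = 1.2996.
t = (49.59 − 0.0457)/1.2996 = 38.1 days (vs. the pure-advection estimate x/v = 38.2 d).

38.1 days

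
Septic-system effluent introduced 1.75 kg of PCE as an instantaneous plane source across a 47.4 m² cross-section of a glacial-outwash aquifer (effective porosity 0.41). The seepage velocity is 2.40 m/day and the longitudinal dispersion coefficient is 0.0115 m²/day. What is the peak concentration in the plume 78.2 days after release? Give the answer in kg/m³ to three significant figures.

The peak of an instantaneous 1D plume sits at x = vt; there the Gaussian factor is 1 and C_max = M/(n_e·A·√(4πDt)), where n_e·A is the pore area the mass is dissolved in.
√(4πDt) = √(4π × 0.0115 × 78.2) = 3.362 m, so C_max = 1.75/(0.41 × 47.4 × 3.362) = 0.0268 kg/m³.

0.0268 kg/m³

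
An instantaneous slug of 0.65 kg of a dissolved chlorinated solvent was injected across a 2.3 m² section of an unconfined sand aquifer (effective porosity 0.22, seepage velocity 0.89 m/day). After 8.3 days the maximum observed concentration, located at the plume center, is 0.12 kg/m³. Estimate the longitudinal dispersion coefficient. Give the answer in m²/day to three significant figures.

At the plume center C_max = M/(n_e·A·√(4πDt)), so D = M²/(4πt·(n_e·A·C_max)²).
n_e·A·C_max = 0.22 × 2.3 × 0.12 = 0.06072 kg/m.
D = 0.65²/(4π × 8.3 × 0.06072²) = 1.10 m²/day.

1.10 m²/day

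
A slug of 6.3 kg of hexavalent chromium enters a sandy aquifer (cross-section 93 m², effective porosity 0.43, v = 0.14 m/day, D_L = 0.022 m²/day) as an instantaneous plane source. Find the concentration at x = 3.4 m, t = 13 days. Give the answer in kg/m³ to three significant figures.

0.00937 kg/m³

For an instantaneous plane source, C(x,t) = M/(n_e·A·√(4πDt)) · exp(−(x−vt)²/(4Dt)), with n_e·A the pore (flow) area.
Plume center vt = 0.14 × 13 = 1.82 m, so the well at 3.4 m is 1.58 m downgradient of the peak.
√(4πDt) = 1.896 m, giving peak height M/(n_e·A·√(4πDt)) = 6.3/(0.43 × 93 × 1.896) = 0.08309 kg/m³.
(x−vt)²/(4Dt) = (1.58)²/(4 × 0.022 × 13) = 2.182; exp(−2.182) = 0.1128.
C = 0.08309 × 0.1128 = 0.00937 kg/m³.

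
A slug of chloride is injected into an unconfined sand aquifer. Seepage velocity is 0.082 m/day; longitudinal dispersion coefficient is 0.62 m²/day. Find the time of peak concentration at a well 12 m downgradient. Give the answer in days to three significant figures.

For the 1D instantaneous-source solution, setting ∂C/∂t = 0 at fixed x gives v²t² + 2Dt − x² = 0, so t = (√(D² + v²x²) − D)/v².
√(D² + v²x²) = √(0.62² + 0.082² × 12²) = 1.163; v² = 0.006724.
t = (1.163 − 0.62)/0.006724 = 80.8 days (vs. the pure-advection estimate x/v = 146 d).

80.8 days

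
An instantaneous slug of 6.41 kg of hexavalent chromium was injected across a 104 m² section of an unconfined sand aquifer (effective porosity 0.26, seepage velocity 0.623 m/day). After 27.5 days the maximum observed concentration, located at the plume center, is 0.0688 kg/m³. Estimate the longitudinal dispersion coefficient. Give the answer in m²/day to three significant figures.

At the plume center C_max = M/(n_e·A·√(4πDt)), so D = M²/(4πt·(n_e·A·C_max)²).
n_e·A·C_max = 0.26 × 104 × 0.0688 = 1.860 kg/m.
D = 6.41²/(4π × 27.5 × 1.860²) = 0.0344 m²/day.

0.0344 m²/day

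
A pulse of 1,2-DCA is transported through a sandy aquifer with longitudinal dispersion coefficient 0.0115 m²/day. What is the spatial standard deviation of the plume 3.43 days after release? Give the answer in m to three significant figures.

0.281 m

Dispersive spreading gives a Gaussian with σ² = 2Dt; advection only shifts the center.
σ = √(2 × 0.0115 × 3.43) = 0.281 m.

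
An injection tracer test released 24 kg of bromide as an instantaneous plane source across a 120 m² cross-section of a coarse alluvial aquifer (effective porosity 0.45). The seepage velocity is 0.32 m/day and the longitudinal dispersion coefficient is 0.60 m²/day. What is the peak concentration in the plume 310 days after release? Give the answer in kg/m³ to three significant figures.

The peak of an instantaneous 1D plume sits at x = vt; there the Gaussian factor is 1 and C_max = M/(n_e·A·√(4πDt)), where n_e·A is the pore area the mass is dissolved in.
√(4πDt) = √(4π × 0.60 × 310) = 48.35 m, so C_max = 24/(0.45 × 120 × 48.35) = 0.00919 kg/m³.

0.00919 kg/m³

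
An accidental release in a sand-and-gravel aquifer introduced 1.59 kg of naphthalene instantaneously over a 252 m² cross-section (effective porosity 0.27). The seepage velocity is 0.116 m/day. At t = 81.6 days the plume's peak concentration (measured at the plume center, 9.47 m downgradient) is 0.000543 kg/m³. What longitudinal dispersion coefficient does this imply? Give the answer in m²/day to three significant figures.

1.81 m²/day

At the plume center C_max = M/(n_e·A·√(4πDt)), so D = M²/(4πt·(n_e·A·C_max)²).
n_e·A·C_max = 0.27 × 252 × 0.000543 = 0.03695 kg/m.
D = 1.59²/(4π × 81.6 × 0.03695²) = 1.81 m²/day.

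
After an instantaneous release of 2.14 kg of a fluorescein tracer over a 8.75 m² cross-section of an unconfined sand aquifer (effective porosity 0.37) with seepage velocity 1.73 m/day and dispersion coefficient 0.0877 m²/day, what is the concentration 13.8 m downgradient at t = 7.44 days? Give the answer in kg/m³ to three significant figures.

0.166 kg/m³

For an instantaneous plane source, C(x,t) = M/(n_e·A·√(4πDt)) · exp(−(x−vt)²/(4Dt)), with n_e·A the pore (flow) area.
Plume center vt = 1.73 × 7.44 = 12.8712 m, so the well at 13.8 m is 0.9288 m downgradient of the peak.
√(4πDt) = 2.863 m, giving peak height M/(n_e·A·√(4πDt)) = 2.14/(0.37 × 8.75 × 2.863) = 0.2309 kg/m³.
(x−vt)²/(4Dt) = (0.9288)²/(4 × 0.0877 × 7.44) = 0.3305; exp(−0.3305) = 0.7186.
C = 0.2309 × 0.7186 = 0.166 kg/m³.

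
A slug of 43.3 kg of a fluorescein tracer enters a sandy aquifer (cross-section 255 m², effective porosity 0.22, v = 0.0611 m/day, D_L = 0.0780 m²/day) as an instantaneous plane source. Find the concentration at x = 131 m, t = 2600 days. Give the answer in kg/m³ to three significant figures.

For an instantaneous plane source, C(x,t) = M/(n_e·A·√(4πDt)) · exp(−(x−vt)²/(4Dt)), with n_e·A the pore (flow) area.
Plume center vt = 0.0611 × 2600 = 158.86 m, so the well at 131 m is 27.86 m upgradient of the peak.
√(4πDt) = 50.48 m, giving peak height M/(n_e·A·√(4πDt)) = 43.3/(0.22 × 255 × 50.48) = 0.01529 kg/m³.
(x−vt)²/(4Dt) = (-27.86)²/(4 × 0.0780 × 2600) = 0.9568; exp(−0.9568) = 0.3841.
C = 0.01529 × 0.3841 = 0.00587 kg/m³.

0.00587 kg/m³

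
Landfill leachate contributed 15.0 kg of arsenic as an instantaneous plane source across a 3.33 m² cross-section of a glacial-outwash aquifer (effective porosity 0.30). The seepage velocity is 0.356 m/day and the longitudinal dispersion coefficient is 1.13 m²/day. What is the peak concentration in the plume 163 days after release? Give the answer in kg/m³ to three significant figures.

The peak of an instantaneous 1D plume sits at x = vt; there the Gaussian factor is 1 and C_max = M/(n_e·A·√(4πDt)), where n_e·A is the pore area the mass is dissolved in.
√(4πDt) = √(4π × 1.13 × 163) = 48.11 m, so C_max = 15.0/(0.30 × 3.33 × 48.11) = 0.312 kg/m³.

0.312 kg/m³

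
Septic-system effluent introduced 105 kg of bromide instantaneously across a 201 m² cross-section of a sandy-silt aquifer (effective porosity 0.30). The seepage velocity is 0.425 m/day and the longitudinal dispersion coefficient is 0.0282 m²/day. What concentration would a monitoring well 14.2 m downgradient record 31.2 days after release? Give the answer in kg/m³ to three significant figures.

For an instantaneous plane source, C(x,t) = M/(n_e·A·√(4πDt)) · exp(−(x−vt)²/(4Dt)), with n_e·A the pore (flow) area.
Plume center vt = 0.425 × 31.2 = 13.26 m, so the well at 14.2 m is 0.94 m downgradient of the peak.
√(4πDt) = 3.325 m, giving peak height M/(n_e·A·√(4πDt)) = 105/(0.30 × 201 × 3.325) = 0.5237 kg/m³.
(x−vt)²/(4Dt) = (0.94)²/(4 × 0.0282 × 31.2) = 0.2511; exp(−0.2511) = 0.7779.
C = 0.5237 × 0.7779 = 0.407 kg/m³.

0.407 kg/m³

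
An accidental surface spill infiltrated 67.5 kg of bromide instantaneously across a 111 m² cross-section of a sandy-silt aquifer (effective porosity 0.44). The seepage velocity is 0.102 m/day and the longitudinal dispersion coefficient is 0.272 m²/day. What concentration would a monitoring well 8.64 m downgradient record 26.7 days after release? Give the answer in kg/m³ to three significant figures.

0.0434 kg/m³

For an instantaneous plane source, C(x,t) = M/(n_e·A·√(4πDt)) · exp(−(x−vt)²/(4Dt)), with n_e·A the pore (flow) area.
Plume center vt = 0.102 × 26.7 = 2.7234 m, so the well at 8.64 m is 5.9166 m downgradient of the peak.
√(4πDt) = 9.553 m, giving peak height M/(n_e·A·√(4πDt)) = 67.5/(0.44 × 111 × 9.553) = 0.1447 kg/m³.
(x−vt)²/(4Dt) = (5.9166)²/(4 × 0.272 × 26.7) = 1.205; exp(−1.205) = 0.2997.
C = 0.1447 × 0.2997 = 0.0434 kg/m³.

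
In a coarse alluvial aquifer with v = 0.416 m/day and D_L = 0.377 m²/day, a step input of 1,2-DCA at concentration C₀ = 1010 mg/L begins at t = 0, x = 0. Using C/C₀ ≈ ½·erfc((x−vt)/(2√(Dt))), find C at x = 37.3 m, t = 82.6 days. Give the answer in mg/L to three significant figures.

For a continuous step input, C/C₀ ≈ ½·erfc((x−vt)/(2√(Dt))).
vt = 0.416 × 82.6 = 34.3616 m and 2√(Dt) = 2√(0.377 × 82.6) = 11.16 m.
Argument (x−vt)/(2√(Dt)) = (37.3 − 34.3616)/11.16 = 0.2633; ½·erfc(0.2633) = 0.3548.
C = 1010 × 0.3548 = 358 mg/L.

358 mg/L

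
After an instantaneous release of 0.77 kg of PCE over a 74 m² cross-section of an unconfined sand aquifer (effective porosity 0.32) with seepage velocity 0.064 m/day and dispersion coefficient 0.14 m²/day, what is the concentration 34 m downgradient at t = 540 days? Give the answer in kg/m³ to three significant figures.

0.00105 kg/m³

For an instantaneous plane source, C(x,t) = M/(n_e·A·√(4πDt)) · exp(−(x−vt)²/(4Dt)), with n_e·A the pore (flow) area.
Plume center vt = 0.064 × 540 = 34.56 m, so the well at 34 m is 0.56 m upgradient of the peak.
√(4πDt) = 30.82 m, giving peak height M/(n_e·A·√(4πDt)) = 0.77/(0.32 × 74 × 30.82) = 0.001055 kg/m³.
(x−vt)²/(4Dt) = (-0.56)²/(4 × 0.14 × 540) = 0.001037; exp(−0.001037) = 0.9990.
C = 0.001055 × 0.9990 = 0.00105 kg/m³.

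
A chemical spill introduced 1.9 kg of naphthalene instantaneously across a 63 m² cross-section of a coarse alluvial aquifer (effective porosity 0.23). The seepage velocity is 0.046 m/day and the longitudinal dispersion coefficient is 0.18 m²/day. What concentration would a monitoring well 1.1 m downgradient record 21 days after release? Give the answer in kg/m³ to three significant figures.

For an instantaneous plane source, C(x,t) = M/(n_e·A·√(4πDt)) · exp(−(x−vt)²/(4Dt)), with n_e·A the pore (flow) area.
Plume center vt = 0.046 × 21 = 0.966 m, so the well at 1.1 m is 0.134 m downgradient of the peak.
√(4πDt) = 6.892 m, giving peak height M/(n_e·A·√(4πDt)) = 1.9/(0.23 × 63 × 6.892) = 0.01903 kg/m³.
(x−vt)²/(4Dt) = (0.134)²/(4 × 0.18 × 21) = 0.001188; exp(−0.001188) = 0.9988.
C = 0.01903 × 0.9988 = 0.0190 kg/m³.

0.0190 kg/m³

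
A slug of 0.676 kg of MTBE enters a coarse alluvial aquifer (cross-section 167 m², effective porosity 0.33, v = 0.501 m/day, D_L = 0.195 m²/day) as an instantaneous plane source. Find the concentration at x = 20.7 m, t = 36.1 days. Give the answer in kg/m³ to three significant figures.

For an instantaneous plane source, C(x,t) = M/(n_e·A·√(4πDt)) · exp(−(x−vt)²/(4Dt)), with n_e·A the pore (flow) area.
Plume center vt = 0.501 × 36.1 = 18.0861 m, so the well at 20.7 m is 2.6139 m downgradient of the peak.
√(4πDt) = 9.405 m, giving peak height M/(n_e·A·√(4πDt)) = 0.676/(0.33 × 167 × 9.405) = 0.001304 kg/m³.
(x−vt)²/(4Dt) = (2.6139)²/(4 × 0.195 × 36.1) = 0.2426; exp(−0.2426) = 0.7846.
C = 0.001304 × 0.7846 = 0.00102 kg/m³.

0.00102 kg/m³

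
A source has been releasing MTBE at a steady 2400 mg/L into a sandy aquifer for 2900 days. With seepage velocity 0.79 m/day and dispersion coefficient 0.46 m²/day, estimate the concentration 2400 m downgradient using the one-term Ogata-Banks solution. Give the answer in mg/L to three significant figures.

For a continuous step input, C/C₀ ≈ ½·erfc((x−vt)/(2√(Dt))).
vt = 0.79 × 2900 = 2291 m and 2√(Dt) = 2√(0.46 × 2900) = 73.05 m.
Argument (x−vt)/(2√(Dt)) = (2400 − 2291)/73.05 = 1.492; ½·erfc(1.492) = 0.01743.
C = 2400 × 0.01743 = 41.8 mg/L.

41.8 mg/L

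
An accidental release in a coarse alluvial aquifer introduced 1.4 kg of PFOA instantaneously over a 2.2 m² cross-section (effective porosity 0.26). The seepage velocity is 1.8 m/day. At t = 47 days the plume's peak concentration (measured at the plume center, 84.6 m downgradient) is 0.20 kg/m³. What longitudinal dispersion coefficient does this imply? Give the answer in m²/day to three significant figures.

At the plume center C_max = M/(n_e·A·√(4πDt)), so D = M²/(4πt·(n_e·A·C_max)²).
n_e·A·C_max = 0.26 × 2.2 × 0.20 = 0.1144 kg/m.
D = 1.4²/(4π × 47 × 0.1144²) = 0.254 m²/day.

0.254 m²/day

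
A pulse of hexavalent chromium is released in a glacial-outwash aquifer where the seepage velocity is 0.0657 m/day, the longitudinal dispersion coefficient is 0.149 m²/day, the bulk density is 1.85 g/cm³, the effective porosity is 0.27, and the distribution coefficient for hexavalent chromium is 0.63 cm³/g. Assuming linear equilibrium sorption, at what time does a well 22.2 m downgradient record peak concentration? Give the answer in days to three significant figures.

Retardation factor R = 1 + ρ_b·K_d/n = 1 + 1.85 × 0.63/0.27 = 5.317.
Sorption retards both mechanisms: v_R = v/R = 0.01236 m/day, D_R = D/R = 0.02802 m²/day.
Peak time from v_R²t² + 2D_R t − x² = 0: t = (√(D_R² + v_R²x²) − D_R)/v_R².
√(D_R² + v_R²x²) = √(0.02802² + 0.01236² × 22.2²) = 0.2758; v_R² = 0.0001528.
t = (0.2758 − 0.02802)/0.0001528 = 1620 days.

1620 days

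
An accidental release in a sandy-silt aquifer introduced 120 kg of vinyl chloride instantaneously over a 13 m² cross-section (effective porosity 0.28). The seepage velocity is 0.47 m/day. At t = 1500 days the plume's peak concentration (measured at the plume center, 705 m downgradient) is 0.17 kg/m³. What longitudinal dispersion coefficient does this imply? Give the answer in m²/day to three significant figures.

At the plume center C_max = M/(n_e·A·√(4πDt)), so D = M²/(4πt·(n_e·A·C_max)²).
n_e·A·C_max = 0.28 × 13 × 0.17 = 0.6188 kg/m.
D = 120²/(4π × 1500 × 0.6188²) = 2.00 m²/day.

2.00 m²/day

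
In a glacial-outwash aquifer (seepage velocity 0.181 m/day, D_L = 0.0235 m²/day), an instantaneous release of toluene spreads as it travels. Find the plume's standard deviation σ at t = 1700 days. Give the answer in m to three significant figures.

8.94 m

Dispersive spreading gives a Gaussian with σ² = 2Dt; advection only shifts the center.
σ = √(2 × 0.0235 × 1700) = 8.94 m.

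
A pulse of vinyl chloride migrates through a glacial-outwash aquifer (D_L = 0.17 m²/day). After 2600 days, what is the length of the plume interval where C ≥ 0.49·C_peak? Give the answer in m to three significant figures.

71.0 m

The plume is Gaussian with σ = √(2Dt) = √(2 × 0.17 × 2600) = 29.73 m.
C/C_peak = exp(−Δx²/(2σ²)) = 0.49 ⇒ Δx = σ·√(−2 ln 0.49) = 29.73 × 1.194 = 35.50 m.
Width = 2Δx = 71.0 m.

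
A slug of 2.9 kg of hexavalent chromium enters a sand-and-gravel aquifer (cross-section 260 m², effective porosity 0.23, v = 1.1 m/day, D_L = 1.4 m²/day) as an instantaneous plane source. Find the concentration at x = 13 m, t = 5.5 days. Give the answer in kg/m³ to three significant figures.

0.00103 kg/m³

For an instantaneous plane source, C(x,t) = M/(n_e·A·√(4πDt)) · exp(−(x−vt)²/(4Dt)), with n_e·A the pore (flow) area.
Plume center vt = 1.1 × 5.5 = 6.05 m, so the well at 13 m is 6.95 m downgradient of the peak.
√(4πDt) = 9.837 m, giving peak height M/(n_e·A·√(4πDt)) = 2.9/(0.23 × 260 × 9.837) = 0.004930 kg/m³.
(x−vt)²/(4Dt) = (6.95)²/(4 × 1.4 × 5.5) = 1.568; exp(−1.568) = 0.2085.
C = 0.004930 × 0.2085 = 0.00103 kg/m³.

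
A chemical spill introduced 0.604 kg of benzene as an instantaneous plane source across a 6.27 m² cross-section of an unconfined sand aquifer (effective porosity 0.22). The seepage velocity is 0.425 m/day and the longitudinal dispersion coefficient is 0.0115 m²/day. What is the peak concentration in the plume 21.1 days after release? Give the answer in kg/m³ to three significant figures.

The peak of an instantaneous 1D plume sits at x = vt; there the Gaussian factor is 1 and C_max = M/(n_e·A·√(4πDt)), where n_e·A is the pore area the mass is dissolved in.
√(4πDt) = √(4π × 0.0115 × 21.1) = 1.746 m, so C_max = 0.604/(0.22 × 6.27 × 1.746) = 0.251 kg/m³.

0.251 kg/m³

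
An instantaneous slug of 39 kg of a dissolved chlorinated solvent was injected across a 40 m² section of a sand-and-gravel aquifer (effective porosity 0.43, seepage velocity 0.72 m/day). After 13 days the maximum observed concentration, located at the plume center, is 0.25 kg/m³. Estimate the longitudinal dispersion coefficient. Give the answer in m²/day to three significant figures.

At the plume center C_max = M/(n_e·A·√(4πDt)), so D = M²/(4πt·(n_e·A·C_max)²).
n_e·A·C_max = 0.43 × 40 × 0.25 = 4.300 kg/m.
D = 39²/(4π × 13 × 4.300²) = 0.504 m²/day.

0.504 m²/day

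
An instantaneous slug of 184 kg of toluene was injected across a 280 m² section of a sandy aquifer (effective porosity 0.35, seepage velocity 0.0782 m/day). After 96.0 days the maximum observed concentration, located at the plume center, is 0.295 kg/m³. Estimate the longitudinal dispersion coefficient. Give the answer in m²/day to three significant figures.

At the plume center C_max = M/(n_e·A·√(4πDt)), so D = M²/(4πt·(n_e·A·C_max)²).
n_e·A·C_max = 0.35 × 280 × 0.295 = 28.91 kg/m.
D = 184²/(4π × 96.0 × 28.91²) = 0.0336 m²/day.

0.0336 m²/day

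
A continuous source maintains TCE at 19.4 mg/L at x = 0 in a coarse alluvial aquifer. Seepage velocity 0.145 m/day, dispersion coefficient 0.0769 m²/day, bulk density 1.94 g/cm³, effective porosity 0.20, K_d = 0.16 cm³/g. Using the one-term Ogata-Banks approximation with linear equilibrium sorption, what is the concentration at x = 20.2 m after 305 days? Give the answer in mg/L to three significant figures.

4.88 mg/L

Retardation factor R = 1 + ρ_b·K_d/n = 1 + 1.94 × 0.16/0.20 = 2.552.
Sorption retards both mechanisms: v_R = v/R = 0.05682 m/day, D_R = D/R = 0.03013 m²/day.
v_R·t = 0.05682 × 305 = 17.3301 m; 2√(D_R t) = 6.063 m; argument = (20.2 − 17.3301)/6.063 = 0.4733.
C = C₀ × ½·erfc(0.4733) = 19.4 × 0.2516 = 4.88 mg/L.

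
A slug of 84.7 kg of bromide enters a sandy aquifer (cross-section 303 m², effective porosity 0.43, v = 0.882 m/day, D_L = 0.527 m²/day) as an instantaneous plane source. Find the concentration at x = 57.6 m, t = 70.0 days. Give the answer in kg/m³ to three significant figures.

For an instantaneous plane source, C(x,t) = M/(n_e·A·√(4πDt)) · exp(−(x−vt)²/(4Dt)), with n_e·A the pore (flow) area.
Plume center vt = 0.882 × 70.0 = 61.74 m, so the well at 57.6 m is 4.14 m upgradient of the peak.
√(4πDt) = 21.53 m, giving peak height M/(n_e·A·√(4πDt)) = 84.7/(0.43 × 303 × 21.53) = 0.03019 kg/m³.
(x−vt)²/(4Dt) = (-4.14)²/(4 × 0.527 × 70.0) = 0.1162; exp(−0.1162) = 0.8903.
C = 0.03019 × 0.8903 = 0.0269 kg/m³.

0.0269 kg/m³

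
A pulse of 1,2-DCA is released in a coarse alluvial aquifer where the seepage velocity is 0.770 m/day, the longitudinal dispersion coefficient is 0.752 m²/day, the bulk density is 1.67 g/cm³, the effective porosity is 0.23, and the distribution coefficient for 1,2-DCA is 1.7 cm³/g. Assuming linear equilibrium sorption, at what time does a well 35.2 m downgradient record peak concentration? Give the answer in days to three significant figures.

593 days

Retardation factor R = 1 + ρ_b·K_d/n = 1 + 1.67 × 1.7/0.23 = 13.34.
Sorption retards both mechanisms: v_R = v/R = 0.05772 m/day, D_R = D/R = 0.05637 m²/day.
Peak time from v_R²t² + 2D_R t − x² = 0: t = (√(D_R² + v_R²x²) − D_R)/v_R².
√(D_R² + v_R²x²) = √(0.05637² + 0.05772² × 35.2²) = 2.033; v_R² = 0.003332.
t = (2.033 − 0.05637)/0.003332 = 593 days.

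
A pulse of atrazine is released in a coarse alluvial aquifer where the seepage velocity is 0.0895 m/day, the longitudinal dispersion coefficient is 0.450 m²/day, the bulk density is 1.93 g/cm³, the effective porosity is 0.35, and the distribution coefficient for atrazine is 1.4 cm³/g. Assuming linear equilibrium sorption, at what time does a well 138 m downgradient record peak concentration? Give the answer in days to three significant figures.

13000 days

Retardation factor R = 1 + ρ_b·K_d/n = 1 + 1.93 × 1.4/0.35 = 8.720.
Sorption retards both mechanisms: v_R = v/R = 0.01026 m/day, D_R = D/R = 0.05161 m²/day.
Peak time from v_R²t² + 2D_R t − x² = 0: t = (√(D_R² + v_R²x²) − D_R)/v_R².
√(D_R² + v_R²x²) = √(0.05161² + 0.01026² × 138²) = 1.417; v_R² = 0.0001053.
t = (1.417 − 0.05161)/0.0001053 = 13000 days.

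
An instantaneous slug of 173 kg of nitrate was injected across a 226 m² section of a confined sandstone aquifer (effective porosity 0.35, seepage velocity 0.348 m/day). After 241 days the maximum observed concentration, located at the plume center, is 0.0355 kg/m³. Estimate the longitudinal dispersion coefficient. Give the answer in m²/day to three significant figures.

At the plume center C_max = M/(n_e·A·√(4πDt)), so D = M²/(4πt·(n_e·A·C_max)²).
n_e·A·C_max = 0.35 × 226 × 0.0355 = 2.808 kg/m.
D = 173²/(4π × 241 × 2.808²) = 1.25 m²/day.

1.25 m²/day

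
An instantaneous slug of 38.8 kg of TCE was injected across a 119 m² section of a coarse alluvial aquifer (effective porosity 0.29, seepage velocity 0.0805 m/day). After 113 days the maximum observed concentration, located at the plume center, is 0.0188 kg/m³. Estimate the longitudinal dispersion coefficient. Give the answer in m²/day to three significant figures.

2.52 m²/day

At the plume center C_max = M/(n_e·A·√(4πDt)), so D = M²/(4πt·(n_e·A·C_max)²).
n_e·A·C_max = 0.29 × 119 × 0.0188 = 0.6488 kg/m.
D = 38.8²/(4π × 113 × 0.6488²) = 2.52 m²/day.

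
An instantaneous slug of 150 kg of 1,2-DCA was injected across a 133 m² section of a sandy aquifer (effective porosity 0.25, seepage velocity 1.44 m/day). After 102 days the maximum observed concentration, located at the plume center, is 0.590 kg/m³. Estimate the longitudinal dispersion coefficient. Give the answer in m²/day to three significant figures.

At the plume center C_max = M/(n_e·A·√(4πDt)), so D = M²/(4πt·(n_e·A·C_max)²).
n_e·A·C_max = 0.25 × 133 × 0.590 = 19.62 kg/m.
D = 150²/(4π × 102 × 19.62²) = 0.0456 m²/day.

0.0456 m²/day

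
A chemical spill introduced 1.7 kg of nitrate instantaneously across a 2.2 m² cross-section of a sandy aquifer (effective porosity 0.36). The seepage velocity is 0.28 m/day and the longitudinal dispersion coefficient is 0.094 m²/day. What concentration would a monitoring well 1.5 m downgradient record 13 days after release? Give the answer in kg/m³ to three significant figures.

0.215 kg/m³

For an instantaneous plane source, C(x,t) = M/(n_e·A·√(4πDt)) · exp(−(x−vt)²/(4Dt)), with n_e·A the pore (flow) area.
Plume center vt = 0.28 × 13 = 3.64 m, so the well at 1.5 m is 2.14 m upgradient of the peak.
√(4πDt) = 3.919 m, giving peak height M/(n_e·A·√(4πDt)) = 1.7/(0.36 × 2.2 × 3.919) = 0.5477 kg/m³.
(x−vt)²/(4Dt) = (-2.14)²/(4 × 0.094 × 13) = 0.9369; exp(−0.9369) = 0.3918.
C = 0.5477 × 0.3918 = 0.215 kg/m³.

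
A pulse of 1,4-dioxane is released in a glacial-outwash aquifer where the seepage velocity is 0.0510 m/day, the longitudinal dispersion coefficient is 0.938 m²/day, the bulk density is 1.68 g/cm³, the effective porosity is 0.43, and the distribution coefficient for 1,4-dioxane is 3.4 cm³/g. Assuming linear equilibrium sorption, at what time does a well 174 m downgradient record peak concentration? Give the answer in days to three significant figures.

Retardation factor R = 1 + ρ_b·K_d/n = 1 + 1.68 × 3.4/0.43 = 14.28.
Sorption retards both mechanisms: v_R = v/R = 0.003571 m/day, D_R = D/R = 0.06569 m²/day.
Peak time from v_R²t² + 2D_R t − x² = 0: t = (√(D_R² + v_R²x²) − D_R)/v_R².
√(D_R² + v_R²x²) = √(0.06569² + 0.003571² × 174²) = 0.6248; v_R² = 1.275e-05.
t = (0.6248 − 0.06569)/1.275e-05 = 43900 days.

43900 days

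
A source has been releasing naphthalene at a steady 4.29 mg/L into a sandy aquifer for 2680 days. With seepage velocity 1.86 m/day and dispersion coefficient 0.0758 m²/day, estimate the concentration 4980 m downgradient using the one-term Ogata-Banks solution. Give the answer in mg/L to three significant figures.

For a continuous step input, C/C₀ ≈ ½·erfc((x−vt)/(2√(Dt))).
vt = 1.86 × 2680 = 4984.8 m and 2√(Dt) = 2√(0.0758 × 2680) = 28.51 m.
Argument (x−vt)/(2√(Dt)) = (4980 − 4984.8)/28.51 = -0.1684; ½·erfc(-0.1684) = 0.5941.
C = 4.29 × 0.5941 = 2.55 mg/L.

2.55 mg/L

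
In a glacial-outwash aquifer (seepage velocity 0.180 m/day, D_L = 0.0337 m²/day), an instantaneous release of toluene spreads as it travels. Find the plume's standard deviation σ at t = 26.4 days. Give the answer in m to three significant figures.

1.33 m

Dispersive spreading gives a Gaussian with σ² = 2Dt; advection only shifts the center.
σ = √(2 × 0.0337 × 26.4) = 1.33 m.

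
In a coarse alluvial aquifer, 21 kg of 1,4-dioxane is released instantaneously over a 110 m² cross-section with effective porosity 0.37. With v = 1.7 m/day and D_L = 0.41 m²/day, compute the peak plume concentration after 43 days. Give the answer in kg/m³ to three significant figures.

The peak of an instantaneous 1D plume sits at x = vt; there the Gaussian factor is 1 and C_max = M/(n_e·A·√(4πDt)), where n_e·A is the pore area the mass is dissolved in.
√(4πDt) = √(4π × 0.41 × 43) = 14.88 m, so C_max = 21/(0.37 × 110 × 14.88) = 0.0347 kg/m³.

0.0347 kg/m³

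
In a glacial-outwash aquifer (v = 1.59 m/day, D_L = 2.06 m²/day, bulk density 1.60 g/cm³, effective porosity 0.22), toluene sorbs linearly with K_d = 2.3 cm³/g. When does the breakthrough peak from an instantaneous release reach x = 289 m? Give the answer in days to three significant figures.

Retardation factor R = 1 + ρ_b·K_d/n = 1 + 1.60 × 2.3/0.22 = 17.73.
Sorption retards both mechanisms: v_R = v/R = 0.08968 m/day, D_R = D/R = 0.1162 m²/day.
Peak time from v_R²t² + 2D_R t − x² = 0: t = (√(D_R² + v_R²x²) − D_R)/v_R².
√(D_R² + v_R²x²) = √(0.1162² + 0.08968² × 289²) = 25.92; v_R² = 0.008043.
t = (25.92 − 0.1162)/0.008043 = 3210 days.

3210 days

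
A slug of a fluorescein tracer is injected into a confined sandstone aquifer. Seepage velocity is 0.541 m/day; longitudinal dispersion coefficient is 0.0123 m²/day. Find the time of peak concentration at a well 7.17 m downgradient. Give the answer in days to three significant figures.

For the 1D instantaneous-source solution, setting ∂C/∂t = 0 at fixed x gives v²t² + 2Dt − x² = 0, so t = (√(D² + v²x²) − D)/v².
√(D² + v²x²) = √(0.0123² + 0.541² × 7.17²) = 3.879; v² = 0.292681.
t = (3.879 − 0.0123)/0.292681 = 13.2 days (vs. the pure-advection estimate x/v = 13.3 d).

13.2 days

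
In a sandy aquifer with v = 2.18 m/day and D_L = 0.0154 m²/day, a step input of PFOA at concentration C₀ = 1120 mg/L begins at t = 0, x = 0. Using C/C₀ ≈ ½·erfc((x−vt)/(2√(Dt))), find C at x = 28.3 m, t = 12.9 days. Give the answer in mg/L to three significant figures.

For a continuous step input, C/C₀ ≈ ½·erfc((x−vt)/(2√(Dt))).
vt = 2.18 × 12.9 = 28.122 m and 2√(Dt) = 2√(0.0154 × 12.9) = 0.8914 m.
Argument (x−vt)/(2√(Dt)) = (28.3 − 28.122)/0.8914 = 0.1997; ½·erfc(0.1997) = 0.3888.
C = 1120 × 0.3888 = 435 mg/L.

435 mg/L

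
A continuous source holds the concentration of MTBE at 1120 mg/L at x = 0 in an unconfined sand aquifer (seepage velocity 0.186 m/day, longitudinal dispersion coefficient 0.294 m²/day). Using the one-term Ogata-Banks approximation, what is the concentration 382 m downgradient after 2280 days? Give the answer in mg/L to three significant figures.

980 mg/L

For a continuous step input, C/C₀ ≈ ½·erfc((x−vt)/(2√(Dt))).
vt = 0.186 × 2280 = 424.08 m and 2√(Dt) = 2√(0.294 × 2280) = 51.78 m.
Argument (x−vt)/(2√(Dt)) = (382 − 424.08)/51.78 = -0.8127; ½·erfc(-0.8127) = 0.8748.
C = 1120 × 0.8748 = 980 mg/L.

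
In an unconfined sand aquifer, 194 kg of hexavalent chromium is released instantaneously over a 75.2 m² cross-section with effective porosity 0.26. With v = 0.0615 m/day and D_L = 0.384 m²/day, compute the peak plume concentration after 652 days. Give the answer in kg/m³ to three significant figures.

The peak of an instantaneous 1D plume sits at x = vt; there the Gaussian factor is 1 and C_max = M/(n_e·A·√(4πDt)), where n_e·A is the pore area the mass is dissolved in.
√(4πDt) = √(4π × 0.384 × 652) = 56.09 m, so C_max = 194/(0.26 × 75.2 × 56.09) = 0.177 kg/m³.

0.177 kg/m³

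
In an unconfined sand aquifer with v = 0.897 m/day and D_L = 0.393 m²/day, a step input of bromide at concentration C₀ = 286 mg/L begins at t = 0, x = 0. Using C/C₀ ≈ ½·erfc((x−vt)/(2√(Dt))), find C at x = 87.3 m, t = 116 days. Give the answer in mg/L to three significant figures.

275 mg/L

For a continuous step input, C/C₀ ≈ ½·erfc((x−vt)/(2√(Dt))).
vt = 0.897 × 116 = 104.052 m and 2√(Dt) = 2√(0.393 × 116) = 13.50 m.
Argument (x−vt)/(2√(Dt)) = (87.3 − 104.052)/13.50 = -1.241; ½·erfc(-1.241) = 0.9604.
C = 286 × 0.9604 = 275 mg/L.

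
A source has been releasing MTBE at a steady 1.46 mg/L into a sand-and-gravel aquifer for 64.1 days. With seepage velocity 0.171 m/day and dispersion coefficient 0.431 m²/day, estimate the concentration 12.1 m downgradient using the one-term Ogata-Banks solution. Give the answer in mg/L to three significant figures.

For a continuous step input, C/C₀ ≈ ½·erfc((x−vt)/(2√(Dt))).
vt = 0.171 × 64.1 = 10.9611 m and 2√(Dt) = 2√(0.431 × 64.1) = 10.51 m.
Argument (x−vt)/(2√(Dt)) = (12.1 − 10.9611)/10.51 = 0.1084; ½·erfc(0.1084) = 0.4391.
C = 1.46 × 0.4391 = 0.641 mg/L.

0.641 mg/L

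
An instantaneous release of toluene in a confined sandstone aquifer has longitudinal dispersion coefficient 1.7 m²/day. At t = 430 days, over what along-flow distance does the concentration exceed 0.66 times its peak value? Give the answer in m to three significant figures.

The plume is Gaussian with σ = √(2Dt) = √(2 × 1.7 × 430) = 38.24 m.
C/C_peak = exp(−Δx²/(2σ²)) = 0.66 ⇒ Δx = σ·√(−2 ln 0.66) = 38.24 × 0.9116 = 34.86 m.
Width = 2Δx = 69.7 m.

69.7 m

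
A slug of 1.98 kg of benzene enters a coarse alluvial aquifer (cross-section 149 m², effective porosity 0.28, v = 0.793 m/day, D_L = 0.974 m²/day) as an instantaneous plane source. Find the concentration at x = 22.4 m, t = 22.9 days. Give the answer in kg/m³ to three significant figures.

0.00232 kg/m³

For an instantaneous plane source, C(x,t) = M/(n_e·A·√(4πDt)) · exp(−(x−vt)²/(4Dt)), with n_e·A the pore (flow) area.
Plume center vt = 0.793 × 22.9 = 18.1597 m, so the well at 22.4 m is 4.2403 m downgradient of the peak.
√(4πDt) = 16.74 m, giving peak height M/(n_e·A·√(4πDt)) = 1.98/(0.28 × 149 × 16.74) = 0.002835 kg/m³.
(x−vt)²/(4Dt) = (4.2403)²/(4 × 0.974 × 22.9) = 0.2015; exp(−0.2015) = 0.8175.
C = 0.002835 × 0.8175 = 0.00232 kg/m³.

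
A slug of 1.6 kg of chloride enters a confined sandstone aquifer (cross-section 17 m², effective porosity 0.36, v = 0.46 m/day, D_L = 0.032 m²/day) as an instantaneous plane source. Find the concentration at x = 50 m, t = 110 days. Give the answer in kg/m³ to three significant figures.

0.0383 kg/m³

For an instantaneous plane source, C(x,t) = M/(n_e·A·√(4πDt)) · exp(−(x−vt)²/(4Dt)), with n_e·A the pore (flow) area.
Plume center vt = 0.46 × 110 = 50.6 m, so the well at 50 m is 0.6 m upgradient of the peak.
√(4πDt) = 6.651 m, giving peak height M/(n_e·A·√(4πDt)) = 1.6/(0.36 × 17 × 6.651) = 0.03931 kg/m³.
(x−vt)²/(4Dt) = (-0.6)²/(4 × 0.032 × 110) = 0.02557; exp(−0.02557) = 0.9748.
C = 0.03931 × 0.9748 = 0.0383 kg/m³.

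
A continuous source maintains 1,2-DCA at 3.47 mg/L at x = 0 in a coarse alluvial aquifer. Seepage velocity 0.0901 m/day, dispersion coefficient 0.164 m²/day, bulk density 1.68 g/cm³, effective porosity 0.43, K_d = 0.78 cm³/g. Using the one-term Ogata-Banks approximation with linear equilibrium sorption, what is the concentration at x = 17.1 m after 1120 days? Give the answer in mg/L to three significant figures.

2.76 mg/L

Retardation factor R = 1 + ρ_b·K_d/n = 1 + 1.68 × 0.78/0.43 = 4.047.
Sorption retards both mechanisms: v_R = v/R = 0.02226 m/day, D_R = D/R = 0.04052 m²/day.
v_R·t = 0.02226 × 1120 = 24.9312 m; 2√(D_R t) = 13.47 m; argument = (17.1 − 24.9312)/13.47 = -0.5814.
C = C₀ × ½·erfc(-0.5814) = 3.47 × 0.7945 = 2.76 mg/L.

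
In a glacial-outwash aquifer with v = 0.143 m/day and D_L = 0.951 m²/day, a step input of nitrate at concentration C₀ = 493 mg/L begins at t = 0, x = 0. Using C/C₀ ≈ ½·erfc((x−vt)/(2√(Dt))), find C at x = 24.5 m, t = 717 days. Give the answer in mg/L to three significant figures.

484 mg/L

For a continuous step input, C/C₀ ≈ ½·erfc((x−vt)/(2√(Dt))).
vt = 0.143 × 717 = 102.531 m and 2√(Dt) = 2√(0.951 × 717) = 52.23 m.
Argument (x−vt)/(2√(Dt)) = (24.5 − 102.531)/52.23 = -1.494; ½·erfc(-1.494) = 0.9827.
C = 493 × 0.9827 = 484 mg/L.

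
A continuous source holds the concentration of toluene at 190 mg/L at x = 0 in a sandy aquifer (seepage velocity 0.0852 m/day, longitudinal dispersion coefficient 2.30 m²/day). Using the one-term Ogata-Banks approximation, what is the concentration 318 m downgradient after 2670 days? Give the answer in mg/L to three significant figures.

For a continuous step input, C/C₀ ≈ ½·erfc((x−vt)/(2√(Dt))).
vt = 0.0852 × 2670 = 227.484 m and 2√(Dt) = 2√(2.30 × 2670) = 156.7 m.
Argument (x−vt)/(2√(Dt)) = (318 − 227.484)/156.7 = 0.5776; ½·erfc(0.5776) = 0.2070.
C = 190 × 0.2070 = 39.3 mg/L.

39.3 mg/L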